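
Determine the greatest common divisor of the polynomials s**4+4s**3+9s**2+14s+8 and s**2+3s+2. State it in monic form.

s**2+3s+2

Euclidean algorithm in ℚ[s]:
  s**4+4s**3+9s**2+14s+8 = (s**2+s+4)(s**2+3s+2) + (0)
The last nonzero remainder s**2+3s+2 is already monic.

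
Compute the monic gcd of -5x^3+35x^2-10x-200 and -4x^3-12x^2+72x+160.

Apply the Euclidean algorithm:
  -5x^3+35x^2-10x-200 = (5/4)(-4x^3-12x^2+72x+160) + (50x^2-100x-400)
  -4x^3-12x^2+72x+160 = (-(2/25)x-2/5)(50x^2-100x-400) + (0)
Last nonzero remainder: 50x^2-100x-400. Dividing through by 50 gives the monic gcd x^2-2x-8.

x^2-2x-8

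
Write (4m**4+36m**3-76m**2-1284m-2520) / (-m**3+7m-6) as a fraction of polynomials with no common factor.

(-4m**3-24m**2+148m+840)/(m**2-3m+2)

Euclidean algorithm in ℚ[m]:
  4m**4+36m**3-76m**2-1284m-2520 = (-4m-36)(-m**3+7m-6) + (-48m**2-1056m-2736)
  -m**3+7m-6 = ((1/48)m-11/24)(-48m**2-1056m-2736) + (-420m-1260)
  -48m**2-1056m-2736 = ((4/35)m+76/35)(-420m-1260) + (0)
Last nonzero remainder: -420m-1260. Dividing through by -420 gives the monic gcd m+3.
Cancel m+3 from numerator and denominator to get the reduced form.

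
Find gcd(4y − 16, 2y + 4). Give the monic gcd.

By polynomial division,
  4y − 16 = (2)(2y + 4) + (−24)
  2y + 4 = (−(1/12)y − 1/6)(−24) + (0)
The last nonzero remainder is the constant −24, so the polynomials are coprime and gcd = 1.

1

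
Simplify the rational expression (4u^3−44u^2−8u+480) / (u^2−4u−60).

(4u^2−4u−48)/(u+6)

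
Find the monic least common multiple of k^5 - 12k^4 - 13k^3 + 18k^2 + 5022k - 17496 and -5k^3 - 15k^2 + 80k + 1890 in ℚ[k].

k^6 - 19k^5 + 71k^4 + 109k^3 + 4896k^2 - 52650k + 122472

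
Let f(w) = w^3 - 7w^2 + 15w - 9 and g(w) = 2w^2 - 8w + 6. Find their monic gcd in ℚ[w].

w^2 - 4w + 3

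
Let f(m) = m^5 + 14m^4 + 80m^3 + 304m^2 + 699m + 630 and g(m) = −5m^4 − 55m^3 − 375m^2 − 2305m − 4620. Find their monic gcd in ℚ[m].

Repeated division with remainder:
  m^5 + 14m^4 + 80m^3 + 304m^2 + 699m + 630 = (−(1/5)m − 3/5)(−5m^4 − 55m^3 − 375m^2 − 2305m − 4620) + (−28m^3 − 382m^2 − 1608m − 2142)
  −5m^4 − 55m^3 − 375m^2 − 2305m − 4620 = ((5/28)m − 185/392)(−28m^3 − 382m^2 − 1608m − 2142) + (−(52555/196)m^2 − (262775/98)m − 157665/28)
  −28m^3 − 382m^2 − 1608m − 2142 = ((5488/52555)m + 19992/52555)(−(52555/196)m^2 − (262775/98)m − 157665/28) + (0)
Last nonzero remainder: −(52555/196)m^2 − (262775/98)m − 157665/28. Dividing through by −52555/196 gives the monic gcd m^2 + 10m + 21.

m^2 + 10m + 21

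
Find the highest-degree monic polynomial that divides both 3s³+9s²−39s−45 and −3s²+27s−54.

Repeated division with remainder:
  3s³+9s²−39s−45 = (−s−12)(−3s²+27s−54) + (231s−693)
  −3s²+27s−54 = (−(1/77)s+6/77)(231s−693) + (0)
Last nonzero remainder: 231s−693. Dividing through by 231 gives the monic gcd s−3.

s−3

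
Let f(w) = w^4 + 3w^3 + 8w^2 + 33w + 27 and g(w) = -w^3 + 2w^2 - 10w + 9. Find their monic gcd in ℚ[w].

w^2 - w + 9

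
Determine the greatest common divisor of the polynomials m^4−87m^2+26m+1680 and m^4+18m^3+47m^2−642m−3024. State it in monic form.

m^2+2m−48

By polynomial division,
  m^4−87m^2+26m+1680 = (m^4+18m^3+47m^2−642m−3024) + (−18m^3−134m^2+668m+4704)
  m^4+18m^3+47m^2−642m−3024 = (−(1/18)m−95/162)(−18m^3−134m^2+668m+4704) + ((448/81)m^2+(896/81)m−7168/27)
  −18m^3−134m^2+668m+4704 = (−(729/224)m−567/32)((448/81)m^2+(896/81)m−7168/27) + (0)
Last nonzero remainder: (448/81)m^2+(896/81)m−7168/27. Dividing through by 448/81 gives the monic gcd m^2+2m−48.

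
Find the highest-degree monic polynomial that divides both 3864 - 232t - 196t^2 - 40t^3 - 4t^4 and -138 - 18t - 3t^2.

By polynomial division,
  -4t^4 - 40t^3 - 196t^2 - 232t + 3864 = ((4/3)t^2 + (16/3)t - 28)(-3t^2 - 18t - 138) + (0)
Last nonzero remainder: -3t^2 - 18t - 138. Dividing through by -3 gives the monic gcd t^2 + 6t + 46.

46 + 6t + t^2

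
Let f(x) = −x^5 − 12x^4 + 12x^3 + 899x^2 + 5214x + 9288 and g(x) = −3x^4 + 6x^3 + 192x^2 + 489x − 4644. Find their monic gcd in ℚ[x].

x^3 + 2x^2 − 56x − 387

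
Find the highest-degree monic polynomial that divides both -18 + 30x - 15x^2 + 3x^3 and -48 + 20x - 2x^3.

Apply the Euclidean algorithm:
  3x^3 - 15x^2 + 30x - 18 = (-3/2)(-2x^3 + 20x - 48) + (-15x^2 + 60x - 90)
  -2x^3 + 20x - 48 = ((2/15)x + 8/15)(-15x^2 + 60x - 90) + (0)
Last nonzero remainder: -15x^2 + 60x - 90. Dividing through by -15 gives the monic gcd x^2 - 4x + 6.

6 - 4x + x^2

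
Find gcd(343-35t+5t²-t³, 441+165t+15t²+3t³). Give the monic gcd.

49+2t+t²

By polynomial division,
  -t³+5t²-35t+343 = (-1/3)(3t³+15t²+165t+441) + (10t²+20t+490)
  3t³+15t²+165t+441 = ((3/10)t+9/10)(10t²+20t+490) + (0)
Last nonzero remainder: 10t²+20t+490. Dividing through by 10 gives the monic gcd t²+2t+49.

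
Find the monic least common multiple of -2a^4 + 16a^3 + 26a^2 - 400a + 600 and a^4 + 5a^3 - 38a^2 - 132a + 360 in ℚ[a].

a^6 + 4a^5 - 73a^4 - 244a^3 + 1632a^2 + 3600a - 10800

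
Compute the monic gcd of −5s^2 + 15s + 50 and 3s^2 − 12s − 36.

Repeated division with remainder:
  −5s^2 + 15s + 50 = (−5/3)(3s^2 − 12s − 36) + (−5s − 10)
  3s^2 − 12s − 36 = (−(3/5)s + 18/5)(−5s − 10) + (0)
Last nonzero remainder: −5s − 10. Dividing through by −5 gives the monic gcd s + 2.

s + 2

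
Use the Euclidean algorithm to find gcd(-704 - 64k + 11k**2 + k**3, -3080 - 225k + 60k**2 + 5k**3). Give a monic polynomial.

88 + 19k + k**2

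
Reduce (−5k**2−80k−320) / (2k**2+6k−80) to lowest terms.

(−5k−40)/(2k−10)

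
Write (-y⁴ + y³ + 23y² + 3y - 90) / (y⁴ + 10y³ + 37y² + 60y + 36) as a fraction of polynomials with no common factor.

(-y² + 7y - 10)/(y² + 4y + 4)

Apply the Euclidean algorithm:
  -y⁴ + y³ + 23y² + 3y - 90 = (-1)(y⁴ + 10y³ + 37y² + 60y + 36) + (11y³ + 60y² + 63y - 54)
  y⁴ + 10y³ + 37y² + 60y + 36 = ((1/11)y + 50/121)(11y³ + 60y² + 63y - 54) + ((784/121)y² + (4704/121)y + 7056/121)
  11y³ + 60y² + 63y - 54 = ((1331/784)y - 363/392)((784/121)y² + (4704/121)y + 7056/121) + (0)
Last nonzero remainder: (784/121)y² + (4704/121)y + 7056/121. Dividing through by 784/121 gives the monic gcd y² + 6y + 9.
Cancel y² + 6y + 9 from numerator and denominator to get the reduced form.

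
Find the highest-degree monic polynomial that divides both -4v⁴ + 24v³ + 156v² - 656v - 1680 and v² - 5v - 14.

v² - 5v - 14

Apply the Euclidean algorithm:
  -4v⁴ + 24v³ + 156v² - 656v - 1680 = (-4v² + 4v + 120)(v² - 5v - 14) + (0)
The last nonzero remainder v² - 5v - 14 is already monic.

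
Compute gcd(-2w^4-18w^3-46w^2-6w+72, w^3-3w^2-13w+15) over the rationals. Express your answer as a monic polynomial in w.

w^2+2w-3

By polynomial division,
  -2w^4-18w^3-46w^2-6w+72 = (-2w-24)(w^3-3w^2-13w+15) + (-144w^2-288w+432)
  w^3-3w^2-13w+15 = (-(1/144)w+5/144)(-144w^2-288w+432) + (0)
Last nonzero remainder: -144w^2-288w+432. Dividing through by -144 gives the monic gcd w^2+2w-3.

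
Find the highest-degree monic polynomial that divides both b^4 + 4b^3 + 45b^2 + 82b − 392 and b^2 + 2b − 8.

b^2 + 2b − 8

By polynomial division,
  b^4 + 4b^3 + 45b^2 + 82b − 392 = (b^2 + 2b + 49)(b^2 + 2b − 8) + (0)
The last nonzero remainder b^2 + 2b − 8 is already monic.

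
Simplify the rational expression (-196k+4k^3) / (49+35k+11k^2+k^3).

Apply the Euclidean algorithm:
  4k^3-196k = (4)(k^3+11k^2+35k+49) + (-44k^2-336k-196)
  k^3+11k^2+35k+49 = (-(1/44)k-37/484)(-44k^2-336k-196) + ((588/121)k+4116/121)
  -44k^2-336k-196 = (-(1331/147)k-121/21)((588/121)k+4116/121) + (0)
Last nonzero remainder: (588/121)k+4116/121. Dividing through by 588/121 gives the monic gcd k+7.
Cancel k+7 from numerator and denominator to get the reduced form.

(-28k+4k^2)/(7+4k+k^2)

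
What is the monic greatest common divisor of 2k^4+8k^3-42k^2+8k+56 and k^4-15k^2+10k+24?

k^2-k-2

By polynomial division,
  2k^4+8k^3-42k^2+8k+56 = (2)(k^4-15k^2+10k+24) + (8k^3-12k^2-12k+8)
  k^4-15k^2+10k+24 = ((1/8)k+3/16)(8k^3-12k^2-12k+8) + (-(45/4)k^2+(45/4)k+45/2)
  8k^3-12k^2-12k+8 = (-(32/45)k+16/45)(-(45/4)k^2+(45/4)k+45/2) + (0)
Last nonzero remainder: -(45/4)k^2+(45/4)k+45/2. Dividing through by -45/4 gives the monic gcd k^2-k-2.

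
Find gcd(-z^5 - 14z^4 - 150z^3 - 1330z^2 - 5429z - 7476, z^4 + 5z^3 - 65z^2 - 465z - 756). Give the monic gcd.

z^3 + 14z^2 + 61z + 84

Euclidean algorithm in ℚ[z]:
  -z^5 - 14z^4 - 150z^3 - 1330z^2 - 5429z - 7476 = (-z - 9)(z^4 + 5z^3 - 65z^2 - 465z - 756) + (-170z^3 - 2380z^2 - 10370z - 14280)
  z^4 + 5z^3 - 65z^2 - 465z - 756 = (-(1/170)z + 9/170)(-170z^3 - 2380z^2 - 10370z - 14280) + (0)
Last nonzero remainder: -170z^3 - 2380z^2 - 10370z - 14280. Dividing through by -170 gives the monic gcd z^3 + 14z^2 + 61z + 84.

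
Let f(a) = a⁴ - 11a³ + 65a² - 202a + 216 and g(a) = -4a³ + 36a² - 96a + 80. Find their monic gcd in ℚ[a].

Repeated division with remainder:
  a⁴ - 11a³ + 65a² - 202a + 216 = (-(1/4)a + 1/2)(-4a³ + 36a² - 96a + 80) + (23a² - 134a + 176)
  -4a³ + 36a² - 96a + 80 = (-(4/23)a + 292/529)(23a² - 134a + 176) + ((4536/529)a - 9072/529)
  23a² - 134a + 176 = ((12167/4536)a - 5819/567)((4536/529)a - 9072/529) + (0)
Last nonzero remainder: (4536/529)a - 9072/529. Dividing through by 4536/529 gives the monic gcd a - 2.

a - 2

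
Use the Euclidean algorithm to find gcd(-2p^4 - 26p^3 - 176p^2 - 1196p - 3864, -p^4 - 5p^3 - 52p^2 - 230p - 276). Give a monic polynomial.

Euclidean algorithm in ℚ[p]:
  -2p^4 - 26p^3 - 176p^2 - 1196p - 3864 = (2)(-p^4 - 5p^3 - 52p^2 - 230p - 276) + (-16p^3 - 72p^2 - 736p - 3312)
  -p^4 - 5p^3 - 52p^2 - 230p - 276 = ((1/16)p + 1/32)(-16p^3 - 72p^2 - 736p - 3312) + (-(15/4)p^2 - 345/2)
  -16p^3 - 72p^2 - 736p - 3312 = ((64/15)p + 96/5)(-(15/4)p^2 - 345/2) + (0)
Last nonzero remainder: -(15/4)p^2 - 345/2. Dividing through by -15/4 gives the monic gcd p^2 + 46.

p^2 + 46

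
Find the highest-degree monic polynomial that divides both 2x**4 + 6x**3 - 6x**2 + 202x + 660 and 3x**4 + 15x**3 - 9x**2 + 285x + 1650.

x**3 - 3x + 110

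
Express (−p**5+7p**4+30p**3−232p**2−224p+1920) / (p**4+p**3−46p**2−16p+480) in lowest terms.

Apply the Euclidean algorithm:
  −p**5+7p**4+30p**3−232p**2−224p+1920 = (−p+8)(p**4+p**3−46p**2−16p+480) + (−24p**3+120p**2+384p−1920)
  p**4+p**3−46p**2−16p+480 = (−(1/24)p−1/4)(−24p**3+120p**2+384p−1920) + (0)
Last nonzero remainder: −24p**3+120p**2+384p−1920. Dividing through by −24 gives the monic gcd p**3−5p**2−16p+80.
Cancel p**3−5p**2−16p+80 from numerator and denominator to get the reduced form.

(−p**2+2p+24)/(p+6)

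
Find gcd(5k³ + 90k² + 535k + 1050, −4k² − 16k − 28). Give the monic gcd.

By polynomial division,
  5k³ + 90k² + 535k + 1050 = (−(5/4)k − 35/2)(−4k² − 16k − 28) + (220k + 560)
  −4k² − 16k − 28 = (−(1/55)k − 16/605)(220k + 560) + (−1596/121)
  220k + 560 = (−(6655/399)k − 2420/57)(−1596/121) + (0)
The last nonzero remainder is the constant −1596/121, so the polynomials are coprime and gcd = 1.

1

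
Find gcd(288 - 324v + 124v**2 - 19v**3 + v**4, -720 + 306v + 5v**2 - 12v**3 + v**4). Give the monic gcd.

By polynomial division,
  v**4 - 19v**3 + 124v**2 - 324v + 288 = (v**4 - 12v**3 + 5v**2 + 306v - 720) + (-7v**3 + 119v**2 - 630v + 1008)
  v**4 - 12v**3 + 5v**2 + 306v - 720 = (-(1/7)v - 5/7)(-7v**3 + 119v**2 - 630v + 1008) + (0)
Last nonzero remainder: -7v**3 + 119v**2 - 630v + 1008. Dividing through by -7 gives the monic gcd v**3 - 17v**2 + 90v - 144.

-144 + 90v - 17v**2 + v**3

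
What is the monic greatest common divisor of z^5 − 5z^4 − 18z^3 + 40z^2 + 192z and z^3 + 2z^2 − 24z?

z^2 − 4z

Euclidean algorithm in ℚ[z]:
  z^5 − 5z^4 − 18z^3 + 40z^2 + 192z = (z^2 − 7z + 20)(z^3 + 2z^2 − 24z) + (−168z^2 + 672z)
  z^3 + 2z^2 − 24z = (−(1/168)z − 1/28)(−168z^2 + 672z) + (0)
Last nonzero remainder: −168z^2 + 672z. Dividing through by −168 gives the monic gcd z^2 − 4z.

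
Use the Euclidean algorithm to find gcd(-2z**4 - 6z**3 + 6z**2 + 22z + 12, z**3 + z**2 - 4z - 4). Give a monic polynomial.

z**2 - z - 2

Euclidean algorithm in ℚ[z]:
  -2z**4 - 6z**3 + 6z**2 + 22z + 12 = (-2z - 4)(z**3 + z**2 - 4z - 4) + (2z**2 - 2z - 4)
  z**3 + z**2 - 4z - 4 = ((1/2)z + 1)(2z**2 - 2z - 4) + (0)
Last nonzero remainder: 2z**2 - 2z - 4. Dividing through by 2 gives the monic gcd z**2 - z - 2.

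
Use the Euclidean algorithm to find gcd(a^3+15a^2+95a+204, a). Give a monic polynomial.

1

Apply the Euclidean algorithm:
  a^3+15a^2+95a+204 = (a^2+15a+95)(a) + (204)
  a = ((1/204)a)(204) + (0)
The last nonzero remainder is the constant 204, so the polynomials are coprime and gcd = 1.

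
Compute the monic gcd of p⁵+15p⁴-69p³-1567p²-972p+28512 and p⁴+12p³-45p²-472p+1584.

p³+16p²+19p-396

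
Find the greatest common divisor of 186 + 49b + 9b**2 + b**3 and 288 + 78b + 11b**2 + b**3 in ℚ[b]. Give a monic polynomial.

By polynomial division,
  b**3 + 9b**2 + 49b + 186 = (b**3 + 11b**2 + 78b + 288) + (-2b**2 - 29b - 102)
  b**3 + 11b**2 + 78b + 288 = (-(1/2)b + 7/4)(-2b**2 - 29b - 102) + ((311/4)b + 933/2)
  -2b**2 - 29b - 102 = (-(8/311)b - 68/311)((311/4)b + 933/2) + (0)
Last nonzero remainder: (311/4)b + 933/2. Dividing through by 311/4 gives the monic gcd b + 6.

6 + b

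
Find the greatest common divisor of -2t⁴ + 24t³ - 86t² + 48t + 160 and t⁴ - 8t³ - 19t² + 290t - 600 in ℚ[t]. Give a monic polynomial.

t² - 9t + 20

Repeated division with remainder:
  -2t⁴ + 24t³ - 86t² + 48t + 160 = (-2)(t⁴ - 8t³ - 19t² + 290t - 600) + (8t³ - 124t² + 628t - 1040)
  t⁴ - 8t³ - 19t² + 290t - 600 = ((1/8)t + 15/16)(8t³ - 124t² + 628t - 1040) + ((75/4)t² - (675/4)t + 375)
  8t³ - 124t² + 628t - 1040 = ((32/75)t - 208/75)((75/4)t² - (675/4)t + 375) + (0)
Last nonzero remainder: (75/4)t² - (675/4)t + 375. Dividing through by 75/4 gives the monic gcd t² - 9t + 20.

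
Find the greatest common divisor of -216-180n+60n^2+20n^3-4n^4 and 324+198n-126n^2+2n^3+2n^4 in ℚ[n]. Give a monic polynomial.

18+9n-8n^2+n^3

By polynomial division,
  -4n^4+20n^3+60n^2-180n-216 = (-2)(2n^4+2n^3-126n^2+198n+324) + (24n^3-192n^2+216n+432)
  2n^4+2n^3-126n^2+198n+324 = ((1/12)n+3/4)(24n^3-192n^2+216n+432) + (0)
Last nonzero remainder: 24n^3-192n^2+216n+432. Dividing through by 24 gives the monic gcd n^3-8n^2+9n+18.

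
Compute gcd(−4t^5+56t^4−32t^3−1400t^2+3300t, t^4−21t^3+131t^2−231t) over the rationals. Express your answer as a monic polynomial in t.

t^3−14t^2+33t

Repeated division with remainder:
  −4t^5+56t^4−32t^3−1400t^2+3300t = (−4t−28)(t^4−21t^3+131t^2−231t) + (−96t^3+1344t^2−3168t)
  t^4−21t^3+131t^2−231t = (−(1/96)t+7/96)(−96t^3+1344t^2−3168t) + (0)
Last nonzero remainder: −96t^3+1344t^2−3168t. Dividing through by −96 gives the monic gcd t^3−14t^2+33t.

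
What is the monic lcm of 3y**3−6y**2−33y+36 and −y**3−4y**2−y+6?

y**4−15y**2−10y+24

Repeated division with remainder:
  3y**3−6y**2−33y+36 = (−3)(−y**3−4y**2−y+6) + (−18y**2−36y+54)
  −y**3−4y**2−y+6 = ((1/18)y+1/9)(−18y**2−36y+54) + (0)
Last nonzero remainder: −18y**2−36y+54. Dividing through by −18 gives the monic gcd y**2+2y−3.
Then lcm(f, g) = f·g / gcd(f, g); expanding and making the result monic gives the answer.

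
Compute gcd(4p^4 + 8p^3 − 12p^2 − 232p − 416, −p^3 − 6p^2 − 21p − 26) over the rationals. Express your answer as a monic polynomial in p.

p^3 + 6p^2 + 21p + 26

Repeated division with remainder:
  4p^4 + 8p^3 − 12p^2 − 232p − 416 = (−4p + 16)(−p^3 − 6p^2 − 21p − 26) + (0)
Last nonzero remainder: −p^3 − 6p^2 − 21p − 26. Dividing through by −1 gives the monic gcd p^3 + 6p^2 + 21p + 26.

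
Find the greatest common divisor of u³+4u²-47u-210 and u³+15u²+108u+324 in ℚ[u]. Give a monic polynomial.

By polynomial division,
  u³+4u²-47u-210 = (u³+15u²+108u+324) + (-11u²-155u-534)
  u³+15u²+108u+324 = (-(1/11)u-10/121)(-11u²-155u-534) + ((5644/121)u+33864/121)
  -11u²-155u-534 = (-(1331/5644)u-10769/5644)((5644/121)u+33864/121) + (0)
Last nonzero remainder: (5644/121)u+33864/121. Dividing through by 5644/121 gives the monic gcd u+6.

u+6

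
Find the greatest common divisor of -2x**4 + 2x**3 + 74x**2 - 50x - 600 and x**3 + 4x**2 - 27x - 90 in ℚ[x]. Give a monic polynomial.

x**2 - 2x - 15

Euclidean algorithm in ℚ[x]:
  -2x**4 + 2x**3 + 74x**2 - 50x - 600 = (-2x + 10)(x**3 + 4x**2 - 27x - 90) + (-20x**2 + 40x + 300)
  x**3 + 4x**2 - 27x - 90 = (-(1/20)x - 3/10)(-20x**2 + 40x + 300) + (0)
Last nonzero remainder: -20x**2 + 40x + 300. Dividing through by -20 gives the monic gcd x**2 - 2x - 15.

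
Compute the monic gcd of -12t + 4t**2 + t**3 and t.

t

Apply the Euclidean algorithm:
  t**3 + 4t**2 - 12t = (t**2 + 4t - 12)(t) + (0)
The last nonzero remainder t is already monic.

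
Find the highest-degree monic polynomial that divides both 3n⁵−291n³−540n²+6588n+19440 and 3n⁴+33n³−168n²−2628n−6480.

n³+n²−66n−216

Euclidean algorithm in ℚ[n]:
  3n⁵−291n³−540n²+6588n+19440 = (n−11)(3n⁴+33n³−168n²−2628n−6480) + (240n³+240n²−15840n−51840)
  3n⁴+33n³−168n²−2628n−6480 = ((1/80)n+1/8)(240n³+240n²−15840n−51840) + (0)
Last nonzero remainder: 240n³+240n²−15840n−51840. Dividing through by 240 gives the monic gcd n³+n²−66n−216.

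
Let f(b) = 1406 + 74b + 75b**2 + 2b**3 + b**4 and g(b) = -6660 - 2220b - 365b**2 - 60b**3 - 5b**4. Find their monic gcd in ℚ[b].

37 + b**2

By polynomial division,
  b**4 + 2b**3 + 75b**2 + 74b + 1406 = (-1/5)(-5b**4 - 60b**3 - 365b**2 - 2220b - 6660) + (-10b**3 + 2b**2 - 370b + 74)
  -5b**4 - 60b**3 - 365b**2 - 2220b - 6660 = ((1/2)b + 61/10)(-10b**3 + 2b**2 - 370b + 74) + (-(961/5)b**2 - 35557/5)
  -10b**3 + 2b**2 - 370b + 74 = ((50/961)b - 10/961)(-(961/5)b**2 - 35557/5) + (0)
Last nonzero remainder: -(961/5)b**2 - 35557/5. Dividing through by -961/5 gives the monic gcd b**2 + 37.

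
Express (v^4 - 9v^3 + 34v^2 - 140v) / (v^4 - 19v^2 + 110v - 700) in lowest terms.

Apply the Euclidean algorithm:
  v^4 - 9v^3 + 34v^2 - 140v = (v^4 - 19v^2 + 110v - 700) + (-9v^3 + 53v^2 - 250v + 700)
  v^4 - 19v^2 + 110v - 700 = (-(1/9)v - 53/81)(-9v^3 + 53v^2 - 250v + 700) + (-(980/81)v^2 + (1960/81)v - 19600/81)
  -9v^3 + 53v^2 - 250v + 700 = ((729/980)v - 81/28)(-(980/81)v^2 + (1960/81)v - 19600/81) + (0)
Last nonzero remainder: -(980/81)v^2 + (1960/81)v - 19600/81. Dividing through by -980/81 gives the monic gcd v^2 - 2v + 20.
Cancel v^2 - 2v + 20 from numerator and denominator to get the reduced form.

(v^2 - 7v)/(v^2 + 2v - 35)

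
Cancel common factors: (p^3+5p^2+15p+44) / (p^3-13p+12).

(p^2+p+11)/(p^2-4p+3)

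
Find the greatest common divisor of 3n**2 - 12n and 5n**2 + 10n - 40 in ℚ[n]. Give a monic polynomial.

Euclidean algorithm in ℚ[n]:
  3n**2 - 12n = (3/5)(5n**2 + 10n - 40) + (-18n + 24)
  5n**2 + 10n - 40 = (-(5/18)n - 25/27)(-18n + 24) + (-160/9)
  -18n + 24 = ((81/80)n - 27/20)(-160/9) + (0)
The last nonzero remainder is the constant -160/9, so the polynomials are coprime and gcd = 1.

1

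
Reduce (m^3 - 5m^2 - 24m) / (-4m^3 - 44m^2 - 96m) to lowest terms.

Repeated division with remainder:
  m^3 - 5m^2 - 24m = (-1/4)(-4m^3 - 44m^2 - 96m) + (-16m^2 - 48m)
  -4m^3 - 44m^2 - 96m = ((1/4)m + 2)(-16m^2 - 48m) + (0)
Last nonzero remainder: -16m^2 - 48m. Dividing through by -16 gives the monic gcd m^2 + 3m.
Cancel m^2 + 3m from numerator and denominator to get the reduced form.

(-m + 8)/(4m + 32)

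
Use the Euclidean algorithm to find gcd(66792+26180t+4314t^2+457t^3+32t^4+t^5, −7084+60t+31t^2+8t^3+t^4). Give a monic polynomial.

1012+136t+15t^2+t^3

By polynomial division,
  t^5+32t^4+457t^3+4314t^2+26180t+66792 = (t+24)(t^4+8t^3+31t^2+60t−7084) + (234t^3+3510t^2+31824t+236808)
  t^4+8t^3+31t^2+60t−7084 = ((1/234)t−7/234)(234t^3+3510t^2+31824t+236808) + (0)
Last nonzero remainder: 234t^3+3510t^2+31824t+236808. Dividing through by 234 gives the monic gcd t^3+15t^2+136t+1012.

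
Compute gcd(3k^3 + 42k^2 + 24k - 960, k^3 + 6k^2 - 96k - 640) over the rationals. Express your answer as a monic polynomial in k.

k + 8

By polynomial division,
  3k^3 + 42k^2 + 24k - 960 = (3)(k^3 + 6k^2 - 96k - 640) + (24k^2 + 312k + 960)
  k^3 + 6k^2 - 96k - 640 = ((1/24)k - 7/24)(24k^2 + 312k + 960) + (-45k - 360)
  24k^2 + 312k + 960 = (-(8/15)k - 8/3)(-45k - 360) + (0)
Last nonzero remainder: -45k - 360. Dividing through by -45 gives the monic gcd k + 8.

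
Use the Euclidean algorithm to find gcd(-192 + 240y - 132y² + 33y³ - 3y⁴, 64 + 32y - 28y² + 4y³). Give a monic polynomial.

Euclidean algorithm in ℚ[y]:
  -3y⁴ + 33y³ - 132y² + 240y - 192 = (-(3/4)y + 3)(4y³ - 28y² + 32y + 64) + (-24y² + 192y - 384)
  4y³ - 28y² + 32y + 64 = (-(1/6)y - 1/6)(-24y² + 192y - 384) + (0)
Last nonzero remainder: -24y² + 192y - 384. Dividing through by -24 gives the monic gcd y² - 8y + 16.

16 - 8y + y²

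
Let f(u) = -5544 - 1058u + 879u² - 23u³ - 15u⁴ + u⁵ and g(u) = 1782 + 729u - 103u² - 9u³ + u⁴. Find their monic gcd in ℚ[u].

198 + 59u - 18u² + u³

By polynomial division,
  u⁵ - 15u⁴ - 23u³ + 879u² - 1058u - 5544 = (u - 6)(u⁴ - 9u³ - 103u² + 729u + 1782) + (26u³ - 468u² + 1534u + 5148)
  u⁴ - 9u³ - 103u² + 729u + 1782 = ((1/26)u + 9/26)(26u³ - 468u² + 1534u + 5148) + (0)
Last nonzero remainder: 26u³ - 468u² + 1534u + 5148. Dividing through by 26 gives the monic gcd u³ - 18u² + 59u + 198.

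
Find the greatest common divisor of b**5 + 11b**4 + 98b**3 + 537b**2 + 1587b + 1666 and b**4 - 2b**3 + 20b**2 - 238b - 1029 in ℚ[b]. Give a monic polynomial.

b**2 + 2b + 49

By polynomial division,
  b**5 + 11b**4 + 98b**3 + 537b**2 + 1587b + 1666 = (b + 13)(b**4 - 2b**3 + 20b**2 - 238b - 1029) + (104b**3 + 515b**2 + 5710b + 15043)
  b**4 - 2b**3 + 20b**2 - 238b - 1029 = ((1/104)b - 723/10816)(104b**3 + 515b**2 + 5710b + 15043) + (-(5175/10816)b**2 - (5175/5408)b - 253575/10816)
  104b**3 + 515b**2 + 5710b + 15043 = (-(1124864/5175)b - 3320512/5175)(-(5175/10816)b**2 - (5175/5408)b - 253575/10816) + (0)
Last nonzero remainder: -(5175/10816)b**2 - (5175/5408)b - 253575/10816. Dividing through by -5175/10816 gives the monic gcd b**2 + 2b + 49.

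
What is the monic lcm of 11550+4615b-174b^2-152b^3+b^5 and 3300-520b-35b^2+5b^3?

By polynomial division,
  b^5-152b^3-174b^2+4615b+11550 = ((1/5)b^2+(7/5)b+1/5)(5b^3-35b^2-520b+3300) + (-99b^2+99b+10890)
  5b^3-35b^2-520b+3300 = (-(5/99)b+10/33)(-99b^2+99b+10890) + (0)
Last nonzero remainder: -99b^2+99b+10890. Dividing through by -99 gives the monic gcd b^2-b-110.
Then lcm(f, g) = f·g / gcd(f, g); expanding and making the result monic gives the answer.

-69300-16140b+5659b^2+738b^3-152b^4-6b^5+b^6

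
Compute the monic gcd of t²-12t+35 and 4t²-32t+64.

Apply the Euclidean algorithm:
  t²-12t+35 = (1/4)(4t²-32t+64) + (-4t+19)
  4t²-32t+64 = (-t+13/4)(-4t+19) + (9/4)
  -4t+19 = (-(16/9)t+76/9)(9/4) + (0)
The last nonzero remainder is the constant 9/4, so the polynomials are coprime and gcd = 1.

1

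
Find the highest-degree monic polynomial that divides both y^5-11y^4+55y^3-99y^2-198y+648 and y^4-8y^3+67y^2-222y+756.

y^2-6y+27

Apply the Euclidean algorithm:
  y^5-11y^4+55y^3-99y^2-198y+648 = (y-3)(y^4-8y^3+67y^2-222y+756) + (-36y^3+324y^2-1620y+2916)
  y^4-8y^3+67y^2-222y+756 = (-(1/36)y-1/36)(-36y^3+324y^2-1620y+2916) + (31y^2-186y+837)
  -36y^3+324y^2-1620y+2916 = (-(36/31)y+108/31)(31y^2-186y+837) + (0)
Last nonzero remainder: 31y^2-186y+837. Dividing through by 31 gives the monic gcd y^2-6y+27.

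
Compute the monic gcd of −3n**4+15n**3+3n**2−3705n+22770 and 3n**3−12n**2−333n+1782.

n**2+5n−66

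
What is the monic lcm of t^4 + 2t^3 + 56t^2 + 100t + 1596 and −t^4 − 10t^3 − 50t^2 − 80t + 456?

Repeated division with remainder:
  t^4 + 2t^3 + 56t^2 + 100t + 1596 = (−1)(−t^4 − 10t^3 − 50t^2 − 80t + 456) + (−8t^3 + 6t^2 + 20t + 2052)
  −t^4 − 10t^3 − 50t^2 − 80t + 456 = ((1/8)t + 43/32)(−8t^3 + 6t^2 + 20t + 2052) + (−(969/16)t^2 − (2907/8)t − 18411/8)
  −8t^3 + 6t^2 + 20t + 2052 = ((128/969)t − 288/323)(−(969/16)t^2 − (2907/8)t − 18411/8) + (0)
Last nonzero remainder: −(969/16)t^2 − (2907/8)t − 18411/8. Dividing through by −969/16 gives the monic gcd t^2 + 6t + 38.
Then lcm(f, g) = f·g / gcd(f, g); expanding and making the result monic gives the answer.

t^6 + 6t^5 + 52t^4 + 300t^3 + 1324t^2 + 5184t − 19152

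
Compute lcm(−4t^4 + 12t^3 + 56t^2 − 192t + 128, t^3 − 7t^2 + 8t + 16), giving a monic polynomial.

t^6 − 6t^5 − 9t^4 + 102t^3 − 120t^2 − 96t + 128

Repeated division with remainder:
  −4t^4 + 12t^3 + 56t^2 − 192t + 128 = (−4t − 16)(t^3 − 7t^2 + 8t + 16) + (−24t^2 + 384)
  t^3 − 7t^2 + 8t + 16 = (−(1/24)t + 7/24)(−24t^2 + 384) + (24t − 96)
  −24t^2 + 384 = (−t − 4)(24t − 96) + (0)
Last nonzero remainder: 24t − 96. Dividing through by 24 gives the monic gcd t − 4.
Then lcm(f, g) = f·g / gcd(f, g); expanding and making the result monic gives the answer.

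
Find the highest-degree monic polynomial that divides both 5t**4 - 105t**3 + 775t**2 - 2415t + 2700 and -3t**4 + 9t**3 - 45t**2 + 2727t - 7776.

t**2 - 12t + 27

Apply the Euclidean algorithm:
  5t**4 - 105t**3 + 775t**2 - 2415t + 2700 = (-5/3)(-3t**4 + 9t**3 - 45t**2 + 2727t - 7776) + (-90t**3 + 700t**2 + 2130t - 10260)
  -3t**4 + 9t**3 - 45t**2 + 2727t - 7776 = ((1/30)t + 43/270)(-90t**3 + 700t**2 + 2130t - 10260) + (-(6142/27)t**2 + (24568/9)t - 6142)
  -90t**3 + 700t**2 + 2130t - 10260 = ((1215/3071)t + 5130/3071)(-(6142/27)t**2 + (24568/9)t - 6142) + (0)
Last nonzero remainder: -(6142/27)t**2 + (24568/9)t - 6142. Dividing through by -6142/27 gives the monic gcd t**2 - 12t + 27.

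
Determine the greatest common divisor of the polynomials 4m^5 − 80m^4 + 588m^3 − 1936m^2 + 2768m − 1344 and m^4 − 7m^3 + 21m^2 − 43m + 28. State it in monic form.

Euclidean algorithm in ℚ[m]:
  4m^5 − 80m^4 + 588m^3 − 1936m^2 + 2768m − 1344 = (4m − 52)(m^4 − 7m^3 + 21m^2 − 43m + 28) + (140m^3 − 672m^2 + 420m + 112)
  m^4 − 7m^3 + 21m^2 − 43m + 28 = ((1/140)m − 11/700)(140m^3 − 672m^2 + 420m + 112) + ((186/25)m^2 − (186/5)m + 744/25)
  140m^3 − 672m^2 + 420m + 112 = ((1750/93)m + 350/93)((186/25)m^2 − (186/5)m + 744/25) + (0)
Last nonzero remainder: (186/25)m^2 − (186/5)m + 744/25. Dividing through by 186/25 gives the monic gcd m^2 − 5m + 4.

m^2 − 5m + 4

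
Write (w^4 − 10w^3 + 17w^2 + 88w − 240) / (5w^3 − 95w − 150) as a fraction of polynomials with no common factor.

(w^2 − 8w + 16)/(5w + 10)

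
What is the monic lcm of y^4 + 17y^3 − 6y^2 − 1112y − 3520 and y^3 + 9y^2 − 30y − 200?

y^5 + 12y^4 − 91y^3 − 1082y^2 + 2040y + 17600

Euclidean algorithm in ℚ[y]:
  y^4 + 17y^3 − 6y^2 − 1112y − 3520 = (y + 8)(y^3 + 9y^2 − 30y − 200) + (−48y^2 − 672y − 1920)
  y^3 + 9y^2 − 30y − 200 = (−(1/48)y + 5/48)(−48y^2 − 672y − 1920) + (0)
Last nonzero remainder: −48y^2 − 672y − 1920. Dividing through by −48 gives the monic gcd y^2 + 14y + 40.
Then lcm(f, g) = f·g / gcd(f, g); expanding and making the result monic gives the answer.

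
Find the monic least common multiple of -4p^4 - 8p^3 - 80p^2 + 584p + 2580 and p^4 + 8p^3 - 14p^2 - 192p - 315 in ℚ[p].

Apply the Euclidean algorithm:
  -4p^4 - 8p^3 - 80p^2 + 584p + 2580 = (-4)(p^4 + 8p^3 - 14p^2 - 192p - 315) + (24p^3 - 136p^2 - 184p + 1320)
  p^4 + 8p^3 - 14p^2 - 192p - 315 = ((1/24)p + 41/72)(24p^3 - 136p^2 - 184p + 1320) + ((640/9)p^2 - (1280/9)p - 3200/3)
  24p^3 - 136p^2 - 184p + 1320 = ((27/80)p - 99/80)((640/9)p^2 - (1280/9)p - 3200/3) + (0)
Last nonzero remainder: (640/9)p^2 - (1280/9)p - 3200/3. Dividing through by 640/9 gives the monic gcd p^2 - 2p - 15.
Then lcm(f, g) = f·g / gcd(f, g); expanding and making the result monic gives the answer.

p^6 + 12p^5 + 61p^4 + 96p^3 - 1685p^2 - 9516p - 13545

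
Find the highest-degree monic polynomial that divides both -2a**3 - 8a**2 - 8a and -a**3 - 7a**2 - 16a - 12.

Euclidean algorithm in ℚ[a]:
  -2a**3 - 8a**2 - 8a = (2)(-a**3 - 7a**2 - 16a - 12) + (6a**2 + 24a + 24)
  -a**3 - 7a**2 - 16a - 12 = (-(1/6)a - 1/2)(6a**2 + 24a + 24) + (0)
Last nonzero remainder: 6a**2 + 24a + 24. Dividing through by 6 gives the monic gcd a**2 + 4a + 4.

a**2 + 4a + 4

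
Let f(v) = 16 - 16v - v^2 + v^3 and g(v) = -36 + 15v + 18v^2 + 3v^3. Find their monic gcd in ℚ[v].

-4 + 3v + v^2

Apply the Euclidean algorithm:
  v^3 - v^2 - 16v + 16 = (1/3)(3v^3 + 18v^2 + 15v - 36) + (-7v^2 - 21v + 28)
  3v^3 + 18v^2 + 15v - 36 = (-(3/7)v - 9/7)(-7v^2 - 21v + 28) + (0)
Last nonzero remainder: -7v^2 - 21v + 28. Dividing through by -7 gives the monic gcd v^2 + 3v - 4.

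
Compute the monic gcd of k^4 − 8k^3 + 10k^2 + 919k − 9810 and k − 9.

k − 9

Apply the Euclidean algorithm:
  k^4 − 8k^3 + 10k^2 + 919k − 9810 = (k^3 + k^2 + 19k + 1090)(k − 9) + (0)
The last nonzero remainder k − 9 is already monic.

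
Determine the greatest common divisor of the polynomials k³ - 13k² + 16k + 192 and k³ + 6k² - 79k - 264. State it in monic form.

k² - 5k - 24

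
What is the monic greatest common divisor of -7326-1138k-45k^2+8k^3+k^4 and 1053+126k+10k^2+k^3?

9+k

Euclidean algorithm in ℚ[k]:
  k^4+8k^3-45k^2-1138k-7326 = (k-2)(k^3+10k^2+126k+1053) + (-151k^2-1939k-5220)
  k^3+10k^2+126k+1053 = (-(1/151)k+429/22801)(-151k^2-1939k-5220) + ((2916537/22801)k+26248833/22801)
  -151k^2-1939k-5220 = (-(3442951/2916537)k-13224580/2916537)((2916537/22801)k+26248833/22801) + (0)
Last nonzero remainder: (2916537/22801)k+26248833/22801. Dividing through by 2916537/22801 gives the monic gcd k+9.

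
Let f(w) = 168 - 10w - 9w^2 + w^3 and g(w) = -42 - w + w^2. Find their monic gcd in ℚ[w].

-7 + w

By polynomial division,
  w^3 - 9w^2 - 10w + 168 = (w - 8)(w^2 - w - 42) + (24w - 168)
  w^2 - w - 42 = ((1/24)w + 1/4)(24w - 168) + (0)
Last nonzero remainder: 24w - 168. Dividing through by 24 gives the monic gcd w - 7.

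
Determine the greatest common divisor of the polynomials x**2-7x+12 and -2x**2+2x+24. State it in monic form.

By polynomial division,
  x**2-7x+12 = (-1/2)(-2x**2+2x+24) + (-6x+24)
  -2x**2+2x+24 = ((1/3)x+1)(-6x+24) + (0)
Last nonzero remainder: -6x+24. Dividing through by -6 gives the monic gcd x-4.

x-4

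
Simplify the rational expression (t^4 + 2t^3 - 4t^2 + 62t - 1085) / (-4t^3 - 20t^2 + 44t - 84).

(-t^3 + 5t^2 - 31t + 155)/(4t^2 - 8t + 12)

Apply the Euclidean algorithm:
  t^4 + 2t^3 - 4t^2 + 62t - 1085 = (-(1/4)t + 3/4)(-4t^3 - 20t^2 + 44t - 84) + (22t^2 + 8t - 1022)
  -4t^3 - 20t^2 + 44t - 84 = (-(2/11)t - 102/121)(22t^2 + 8t - 1022) + (-(16344/121)t - 114408/121)
  22t^2 + 8t - 1022 = (-(1331/8172)t + 8833/8172)(-(16344/121)t - 114408/121) + (0)
Last nonzero remainder: -(16344/121)t - 114408/121. Dividing through by -16344/121 gives the monic gcd t + 7.
Cancel t + 7 from numerator and denominator to get the reduced form.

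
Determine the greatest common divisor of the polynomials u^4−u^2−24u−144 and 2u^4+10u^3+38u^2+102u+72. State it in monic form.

u^3+4u^2+15u+36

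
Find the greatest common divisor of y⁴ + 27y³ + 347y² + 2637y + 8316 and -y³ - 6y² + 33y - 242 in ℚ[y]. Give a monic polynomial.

Euclidean algorithm in ℚ[y]:
  y⁴ + 27y³ + 347y² + 2637y + 8316 = (-y - 21)(-y³ - 6y² + 33y - 242) + (254y² + 3088y + 3234)
  -y³ - 6y² + 33y - 242 = (-(1/254)y + 391/16129)(254y² + 3088y + 3234) + (-(469792/16129)y - 5167712/16129)
  254y² + 3088y + 3234 = (-(2048383/234896)y - 2370963/234896)(-(469792/16129)y - 5167712/16129) + (0)
Last nonzero remainder: -(469792/16129)y - 5167712/16129. Dividing through by -469792/16129 gives the monic gcd y + 11.

y + 11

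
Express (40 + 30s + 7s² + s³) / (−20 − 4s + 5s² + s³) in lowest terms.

Euclidean algorithm in ℚ[s]:
  s³ + 7s² + 30s + 40 = (s³ + 5s² − 4s − 20) + (2s² + 34s + 60)
  s³ + 5s² − 4s − 20 = ((1/2)s − 6)(2s² + 34s + 60) + (170s + 340)
  2s² + 34s + 60 = ((1/85)s + 3/17)(170s + 340) + (0)
Last nonzero remainder: 170s + 340. Dividing through by 170 gives the monic gcd s + 2.
Cancel s + 2 from numerator and denominator to get the reduced form.

(20 + 5s + s²)/(−10 + 3s + s²)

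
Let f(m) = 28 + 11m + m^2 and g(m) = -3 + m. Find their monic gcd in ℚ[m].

Apply the Euclidean algorithm:
  m^2 + 11m + 28 = (m + 14)(m - 3) + (70)
  m - 3 = ((1/70)m - 3/70)(70) + (0)
The last nonzero remainder is the constant 70, so the polynomials are coprime and gcd = 1.

1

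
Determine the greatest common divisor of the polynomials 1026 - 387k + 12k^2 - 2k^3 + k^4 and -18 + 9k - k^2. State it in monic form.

Repeated division with remainder:
  k^4 - 2k^3 + 12k^2 - 387k + 1026 = (-k^2 - 7k - 57)(-k^2 + 9k - 18) + (0)
Last nonzero remainder: -k^2 + 9k - 18. Dividing through by -1 gives the monic gcd k^2 - 9k + 18.

18 - 9k + k^2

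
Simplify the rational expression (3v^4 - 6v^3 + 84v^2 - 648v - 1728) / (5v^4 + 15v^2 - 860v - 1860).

Repeated division with remainder:
  3v^4 - 6v^3 + 84v^2 - 648v - 1728 = (3/5)(5v^4 + 15v^2 - 860v - 1860) + (-6v^3 + 75v^2 - 132v - 612)
  5v^4 + 15v^2 - 860v - 1860 = (-(5/6)v - 125/12)(-6v^3 + 75v^2 - 132v - 612) + ((2745/4)v^2 - 2745v - 8235)
  -6v^3 + 75v^2 - 132v - 612 = (-(8/915)v + 68/915)((2745/4)v^2 - 2745v - 8235) + (0)
Last nonzero remainder: (2745/4)v^2 - 2745v - 8235. Dividing through by 2745/4 gives the monic gcd v^2 - 4v - 12.
Cancel v^2 - 4v - 12 from numerator and denominator to get the reduced form.

(3v^2 + 6v + 144)/(5v^2 + 20v + 155)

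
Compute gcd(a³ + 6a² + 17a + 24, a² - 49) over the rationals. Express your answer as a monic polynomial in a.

1

Repeated division with remainder:
  a³ + 6a² + 17a + 24 = (a + 6)(a² - 49) + (66a + 318)
  a² - 49 = ((1/66)a - 53/726)(66a + 318) + (-3120/121)
  66a + 318 = (-(1331/520)a - 6413/520)(-3120/121) + (0)
The last nonzero remainder is the constant -3120/121, so the polynomials are coprime and gcd = 1.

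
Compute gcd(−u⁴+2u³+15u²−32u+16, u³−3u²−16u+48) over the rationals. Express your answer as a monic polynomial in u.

u²−16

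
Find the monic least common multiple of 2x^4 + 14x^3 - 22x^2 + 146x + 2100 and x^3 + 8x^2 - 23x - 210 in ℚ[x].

x^5 + 2x^4 - 46x^3 + 128x^2 + 685x - 5250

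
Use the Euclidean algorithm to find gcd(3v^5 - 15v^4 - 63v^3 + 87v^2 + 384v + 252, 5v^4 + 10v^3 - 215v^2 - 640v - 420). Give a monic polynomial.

v^3 - 4v^2 - 19v - 14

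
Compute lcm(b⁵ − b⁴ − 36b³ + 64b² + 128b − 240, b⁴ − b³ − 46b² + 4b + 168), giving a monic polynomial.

b⁶ − 8b⁵ − 29b⁴ + 316b³ − 320b² − 1136b + 1680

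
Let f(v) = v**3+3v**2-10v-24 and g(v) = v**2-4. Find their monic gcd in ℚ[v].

By polynomial division,
  v**3+3v**2-10v-24 = (v+3)(v**2-4) + (-6v-12)
  v**2-4 = (-(1/6)v+1/3)(-6v-12) + (0)
Last nonzero remainder: -6v-12. Dividing through by -6 gives the monic gcd v+2.

v+2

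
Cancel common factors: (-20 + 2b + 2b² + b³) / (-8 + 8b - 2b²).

(-10 - 4b - b²)/(-4 + 2b)

Repeated division with remainder:
  b³ + 2b² + 2b - 20 = (-(1/2)b - 3)(-2b² + 8b - 8) + (22b - 44)
  -2b² + 8b - 8 = (-(1/11)b + 2/11)(22b - 44) + (0)
Last nonzero remainder: 22b - 44. Dividing through by 22 gives the monic gcd b - 2.
Cancel b - 2 from numerator and denominator to get the reduced form.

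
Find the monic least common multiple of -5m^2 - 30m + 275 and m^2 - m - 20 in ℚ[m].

Apply the Euclidean algorithm:
  -5m^2 - 30m + 275 = (-5)(m^2 - m - 20) + (-35m + 175)
  m^2 - m - 20 = (-(1/35)m - 4/35)(-35m + 175) + (0)
Last nonzero remainder: -35m + 175. Dividing through by -35 gives the monic gcd m - 5.
Then lcm(f, g) = f·g / gcd(f, g); expanding and making the result monic gives the answer.

m^3 + 10m^2 - 31m - 220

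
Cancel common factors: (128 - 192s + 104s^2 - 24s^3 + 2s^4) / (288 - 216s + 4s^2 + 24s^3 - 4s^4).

Euclidean algorithm in ℚ[s]:
  2s^4 - 24s^3 + 104s^2 - 192s + 128 = (-1/2)(-4s^4 + 24s^3 + 4s^2 - 216s + 288) + (-12s^3 + 106s^2 - 300s + 272)
  -4s^4 + 24s^3 + 4s^2 - 216s + 288 = ((1/3)s + 17/18)(-12s^3 + 106s^2 - 300s + 272) + ((35/9)s^2 - (70/3)s + 280/9)
  -12s^3 + 106s^2 - 300s + 272 = (-(108/35)s + 306/35)((35/9)s^2 - (70/3)s + 280/9) + (0)
Last nonzero remainder: (35/9)s^2 - (70/3)s + 280/9. Dividing through by 35/9 gives the monic gcd s^2 - 6s + 8.
Cancel s^2 - 6s + 8 from numerator and denominator to get the reduced form.

(-8 + 6s - s^2)/(-18 + 2s^2)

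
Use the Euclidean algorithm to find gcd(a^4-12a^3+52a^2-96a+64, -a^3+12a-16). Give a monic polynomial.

a^2-4a+4

By polynomial division,
  a^4-12a^3+52a^2-96a+64 = (-a+12)(-a^3+12a-16) + (64a^2-256a+256)
  -a^3+12a-16 = (-(1/64)a-1/16)(64a^2-256a+256) + (0)
Last nonzero remainder: 64a^2-256a+256. Dividing through by 64 gives the monic gcd a^2-4a+4.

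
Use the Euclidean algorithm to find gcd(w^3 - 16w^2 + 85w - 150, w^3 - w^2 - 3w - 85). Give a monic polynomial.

Euclidean algorithm in ℚ[w]:
  w^3 - 16w^2 + 85w - 150 = (w^3 - w^2 - 3w - 85) + (-15w^2 + 88w - 65)
  w^3 - w^2 - 3w - 85 = (-(1/15)w - 73/225)(-15w^2 + 88w - 65) + ((4774/225)w - 4774/45)
  -15w^2 + 88w - 65 = (-(3375/4774)w + 2925/4774)((4774/225)w - 4774/45) + (0)
Last nonzero remainder: (4774/225)w - 4774/45. Dividing through by 4774/225 gives the monic gcd w - 5.

w - 5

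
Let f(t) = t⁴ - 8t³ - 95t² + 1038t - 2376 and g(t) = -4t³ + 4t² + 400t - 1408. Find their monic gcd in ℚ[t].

Euclidean algorithm in ℚ[t]:
  t⁴ - 8t³ - 95t² + 1038t - 2376 = (-(1/4)t + 7/4)(-4t³ + 4t² + 400t - 1408) + (-2t² - 14t + 88)
  -4t³ + 4t² + 400t - 1408 = (2t - 16)(-2t² - 14t + 88) + (0)
Last nonzero remainder: -2t² - 14t + 88. Dividing through by -2 gives the monic gcd t² + 7t - 44.

t² + 7t - 44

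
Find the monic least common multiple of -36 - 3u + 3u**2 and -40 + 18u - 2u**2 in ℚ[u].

60 - 7u - 6u**2 + u**3

Apply the Euclidean algorithm:
  3u**2 - 3u - 36 = (-3/2)(-2u**2 + 18u - 40) + (24u - 96)
  -2u**2 + 18u - 40 = (-(1/12)u + 5/12)(24u - 96) + (0)
Last nonzero remainder: 24u - 96. Dividing through by 24 gives the monic gcd u - 4.
Then lcm(f, g) = f·g / gcd(f, g); expanding and making the result monic gives the answer.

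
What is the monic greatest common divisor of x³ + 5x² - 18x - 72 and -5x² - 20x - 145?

1

By polynomial division,
  x³ + 5x² - 18x - 72 = (-(1/5)x - 1/5)(-5x² - 20x - 145) + (-51x - 101)
  -5x² - 20x - 145 = ((5/51)x + 515/2601)(-51x - 101) + (-325130/2601)
  -51x - 101 = ((132651/325130)x + 262701/325130)(-325130/2601) + (0)
The last nonzero remainder is the constant -325130/2601, so the polynomials are coprime and gcd = 1.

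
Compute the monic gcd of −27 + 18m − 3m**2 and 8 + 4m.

By polynomial division,
  −3m**2 + 18m − 27 = (−(3/4)m + 6)(4m + 8) + (−75)
  4m + 8 = (−(4/75)m − 8/75)(−75) + (0)
The last nonzero remainder is the constant −75, so the polynomials are coprime and gcd = 1.

1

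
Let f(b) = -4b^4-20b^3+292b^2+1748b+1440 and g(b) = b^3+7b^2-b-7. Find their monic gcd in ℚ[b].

b+1

Euclidean algorithm in ℚ[b]:
  -4b^4-20b^3+292b^2+1748b+1440 = (-4b+8)(b^3+7b^2-b-7) + (232b^2+1728b+1496)
  b^3+7b^2-b-7 = ((1/232)b-13/6728)(232b^2+1728b+1496) + (-(3456/841)b-3456/841)
  232b^2+1728b+1496 = (-(24389/432)b-157267/432)(-(3456/841)b-3456/841) + (0)
Last nonzero remainder: -(3456/841)b-3456/841. Dividing through by -3456/841 gives the monic gcd b+1.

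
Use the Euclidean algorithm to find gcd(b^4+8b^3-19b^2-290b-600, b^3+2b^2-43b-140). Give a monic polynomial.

Euclidean algorithm in ℚ[b]:
  b^4+8b^3-19b^2-290b-600 = (b+6)(b^3+2b^2-43b-140) + (12b^2+108b+240)
  b^3+2b^2-43b-140 = ((1/12)b-7/12)(12b^2+108b+240) + (0)
Last nonzero remainder: 12b^2+108b+240. Dividing through by 12 gives the monic gcd b^2+9b+20.

b^2+9b+20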